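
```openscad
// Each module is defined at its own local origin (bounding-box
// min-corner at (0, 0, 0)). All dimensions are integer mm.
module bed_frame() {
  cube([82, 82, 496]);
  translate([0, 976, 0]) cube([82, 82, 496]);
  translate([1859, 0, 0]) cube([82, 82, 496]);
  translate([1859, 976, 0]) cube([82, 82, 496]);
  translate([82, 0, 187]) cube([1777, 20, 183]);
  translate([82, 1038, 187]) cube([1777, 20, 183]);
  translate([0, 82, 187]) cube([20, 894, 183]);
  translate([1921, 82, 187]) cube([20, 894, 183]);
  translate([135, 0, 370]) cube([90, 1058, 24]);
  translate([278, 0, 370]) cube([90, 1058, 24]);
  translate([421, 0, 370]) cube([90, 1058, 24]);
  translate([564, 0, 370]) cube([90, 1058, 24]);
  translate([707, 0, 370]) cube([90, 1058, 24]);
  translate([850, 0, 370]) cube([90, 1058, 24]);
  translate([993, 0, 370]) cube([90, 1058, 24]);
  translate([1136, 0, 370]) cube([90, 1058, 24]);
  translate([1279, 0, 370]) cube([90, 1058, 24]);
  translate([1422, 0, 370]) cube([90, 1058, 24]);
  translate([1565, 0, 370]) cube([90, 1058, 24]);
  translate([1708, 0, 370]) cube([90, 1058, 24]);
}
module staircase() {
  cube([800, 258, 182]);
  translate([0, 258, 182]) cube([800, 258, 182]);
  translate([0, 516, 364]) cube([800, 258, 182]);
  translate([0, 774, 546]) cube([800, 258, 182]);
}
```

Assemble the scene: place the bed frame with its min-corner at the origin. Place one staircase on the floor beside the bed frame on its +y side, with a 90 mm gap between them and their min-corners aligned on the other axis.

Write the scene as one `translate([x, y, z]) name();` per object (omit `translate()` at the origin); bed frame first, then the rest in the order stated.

bed_frame();
translate([0, 1148, 0]) staircase();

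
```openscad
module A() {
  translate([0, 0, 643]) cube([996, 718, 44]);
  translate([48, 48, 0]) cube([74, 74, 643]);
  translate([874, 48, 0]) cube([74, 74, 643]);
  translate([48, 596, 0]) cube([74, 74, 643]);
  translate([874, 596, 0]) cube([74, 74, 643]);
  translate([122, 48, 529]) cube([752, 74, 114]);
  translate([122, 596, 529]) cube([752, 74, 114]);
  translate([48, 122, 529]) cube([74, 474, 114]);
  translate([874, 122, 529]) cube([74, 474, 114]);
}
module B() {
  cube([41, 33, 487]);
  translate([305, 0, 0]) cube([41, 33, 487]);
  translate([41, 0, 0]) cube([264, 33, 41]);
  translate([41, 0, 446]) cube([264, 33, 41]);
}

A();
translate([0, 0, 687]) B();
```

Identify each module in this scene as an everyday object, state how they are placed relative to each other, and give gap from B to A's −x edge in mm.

A is a table. B is a picture frame. The picture frame is on top of the table. The gap from the picture frame to the table's −x edge is 0 mm.

The picture frame's min-x is at 0; the table's min-x is 0; gap = 0 mm.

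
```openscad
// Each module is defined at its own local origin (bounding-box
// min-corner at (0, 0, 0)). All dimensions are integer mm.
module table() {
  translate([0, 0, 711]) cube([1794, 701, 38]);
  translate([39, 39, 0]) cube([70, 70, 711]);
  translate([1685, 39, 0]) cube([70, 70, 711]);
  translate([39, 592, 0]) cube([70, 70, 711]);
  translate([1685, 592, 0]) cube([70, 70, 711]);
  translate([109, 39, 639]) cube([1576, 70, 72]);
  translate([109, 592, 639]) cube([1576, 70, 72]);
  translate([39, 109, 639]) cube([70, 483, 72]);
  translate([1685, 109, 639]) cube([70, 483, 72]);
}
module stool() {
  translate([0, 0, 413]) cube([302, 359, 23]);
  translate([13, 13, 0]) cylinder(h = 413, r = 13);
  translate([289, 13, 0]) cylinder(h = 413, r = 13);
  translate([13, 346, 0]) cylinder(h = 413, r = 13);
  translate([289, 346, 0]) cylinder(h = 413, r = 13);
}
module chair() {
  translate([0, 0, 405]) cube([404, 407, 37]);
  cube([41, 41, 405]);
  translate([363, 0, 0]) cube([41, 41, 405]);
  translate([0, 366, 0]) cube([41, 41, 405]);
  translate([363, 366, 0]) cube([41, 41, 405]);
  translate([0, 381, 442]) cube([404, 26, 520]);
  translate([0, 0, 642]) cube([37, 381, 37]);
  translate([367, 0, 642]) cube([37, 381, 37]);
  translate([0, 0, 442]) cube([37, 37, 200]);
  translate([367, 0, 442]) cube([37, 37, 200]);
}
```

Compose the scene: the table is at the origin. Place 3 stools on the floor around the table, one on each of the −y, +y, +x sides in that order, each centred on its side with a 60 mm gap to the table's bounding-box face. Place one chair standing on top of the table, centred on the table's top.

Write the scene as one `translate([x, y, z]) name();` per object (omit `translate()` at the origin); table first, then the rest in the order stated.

table();
translate([746, -419, 0]) stool();
translate([746, 761, 0]) stool();
translate([1854, 171, 0]) stool();
translate([695, 147, 749]) chair();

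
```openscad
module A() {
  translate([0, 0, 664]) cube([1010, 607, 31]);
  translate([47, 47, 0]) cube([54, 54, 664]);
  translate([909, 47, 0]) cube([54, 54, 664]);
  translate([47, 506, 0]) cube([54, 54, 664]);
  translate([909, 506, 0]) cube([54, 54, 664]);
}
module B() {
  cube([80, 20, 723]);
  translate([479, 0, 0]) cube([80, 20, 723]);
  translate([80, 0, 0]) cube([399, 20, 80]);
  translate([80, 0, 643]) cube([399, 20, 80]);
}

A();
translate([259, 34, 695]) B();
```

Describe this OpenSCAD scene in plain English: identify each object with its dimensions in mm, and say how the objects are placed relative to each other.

A is a table with a 1010×607 mm rectangular top, 31 mm thick, top surface at z = 695 mm, supported by four 54×54 mm square legs, each inset 47 mm from the nearest pair of top edges, running from the floor.

B is a picture frame with a 399×563 mm rectangular opening (x by z) and a uniform 80 mm border on every side. Frame depth is 20 mm along y. It is built from two vertical stiles running the full outside height and two horizontal rails spanning the gap between the stiles.

The picture frame is on top of the table.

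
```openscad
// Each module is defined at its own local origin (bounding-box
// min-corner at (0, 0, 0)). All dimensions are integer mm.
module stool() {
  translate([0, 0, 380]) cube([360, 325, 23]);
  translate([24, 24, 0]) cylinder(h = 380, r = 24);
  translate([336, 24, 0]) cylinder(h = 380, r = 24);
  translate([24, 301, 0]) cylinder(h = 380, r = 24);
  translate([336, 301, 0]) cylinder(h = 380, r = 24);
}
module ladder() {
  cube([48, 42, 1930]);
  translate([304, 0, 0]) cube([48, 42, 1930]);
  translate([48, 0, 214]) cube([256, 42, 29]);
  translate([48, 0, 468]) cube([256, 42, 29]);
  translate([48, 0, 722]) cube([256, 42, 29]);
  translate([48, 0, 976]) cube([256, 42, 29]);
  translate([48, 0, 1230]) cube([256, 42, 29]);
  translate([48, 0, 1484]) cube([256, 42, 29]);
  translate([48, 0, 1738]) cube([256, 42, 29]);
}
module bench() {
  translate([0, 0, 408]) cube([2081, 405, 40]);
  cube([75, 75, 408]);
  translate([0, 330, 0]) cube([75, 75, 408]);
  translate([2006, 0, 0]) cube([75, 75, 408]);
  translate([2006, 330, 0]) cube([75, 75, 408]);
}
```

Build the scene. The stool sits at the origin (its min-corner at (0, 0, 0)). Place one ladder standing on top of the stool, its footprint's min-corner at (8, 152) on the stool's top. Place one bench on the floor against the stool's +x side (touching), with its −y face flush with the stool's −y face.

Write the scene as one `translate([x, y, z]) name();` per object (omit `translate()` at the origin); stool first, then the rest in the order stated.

stool();
translate([8, 152, 403]) ladder();
translate([360, 0, 0]) bench();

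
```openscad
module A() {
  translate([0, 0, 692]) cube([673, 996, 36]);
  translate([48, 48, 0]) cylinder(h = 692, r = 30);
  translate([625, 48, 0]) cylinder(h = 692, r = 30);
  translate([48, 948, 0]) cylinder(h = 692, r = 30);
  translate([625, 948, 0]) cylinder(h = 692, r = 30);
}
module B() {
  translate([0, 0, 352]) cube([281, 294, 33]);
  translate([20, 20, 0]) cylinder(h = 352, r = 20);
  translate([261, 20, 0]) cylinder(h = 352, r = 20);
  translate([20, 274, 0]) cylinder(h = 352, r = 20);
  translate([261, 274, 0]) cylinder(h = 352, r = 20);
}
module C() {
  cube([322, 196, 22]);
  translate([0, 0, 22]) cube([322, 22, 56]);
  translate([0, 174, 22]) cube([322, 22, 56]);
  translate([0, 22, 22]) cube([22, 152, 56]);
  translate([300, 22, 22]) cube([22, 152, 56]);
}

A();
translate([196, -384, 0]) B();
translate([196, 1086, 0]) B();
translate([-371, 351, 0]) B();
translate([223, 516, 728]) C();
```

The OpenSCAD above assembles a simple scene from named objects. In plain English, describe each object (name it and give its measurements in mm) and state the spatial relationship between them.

A is a table: top 673 mm (x) × 996 mm (y), 36 mm thick, upper face at z = 728 mm, on four round legs of 60 mm diameter, each leg's bounding box inset 18 mm from the nearest pair of top edges, running from z = 0 to the bottom of the top.

B is a four-legged stool. The seat is 281×294 mm, 33 mm thick, top at z = 385 mm. It stands on four round legs, each 40 mm in diameter, from z = 0 to the seat underside, each leg's axis is inset half a diameter from the nearest pair of seat edges (so the leg's bounding box is flush with the corner).

C is an open-topped rectangular box: outside dimensions 322×196×78 mm, with a uniform wall and base thickness of 22 mm. The base is a full 322×196 slab on the floor; four walls sit on top of the base. The front and back walls (the −y and +y sides) span the full width; the two side walls fit between them.

Three stools sit around the table at the −y, +y, −x sides. The open box is on top of the table.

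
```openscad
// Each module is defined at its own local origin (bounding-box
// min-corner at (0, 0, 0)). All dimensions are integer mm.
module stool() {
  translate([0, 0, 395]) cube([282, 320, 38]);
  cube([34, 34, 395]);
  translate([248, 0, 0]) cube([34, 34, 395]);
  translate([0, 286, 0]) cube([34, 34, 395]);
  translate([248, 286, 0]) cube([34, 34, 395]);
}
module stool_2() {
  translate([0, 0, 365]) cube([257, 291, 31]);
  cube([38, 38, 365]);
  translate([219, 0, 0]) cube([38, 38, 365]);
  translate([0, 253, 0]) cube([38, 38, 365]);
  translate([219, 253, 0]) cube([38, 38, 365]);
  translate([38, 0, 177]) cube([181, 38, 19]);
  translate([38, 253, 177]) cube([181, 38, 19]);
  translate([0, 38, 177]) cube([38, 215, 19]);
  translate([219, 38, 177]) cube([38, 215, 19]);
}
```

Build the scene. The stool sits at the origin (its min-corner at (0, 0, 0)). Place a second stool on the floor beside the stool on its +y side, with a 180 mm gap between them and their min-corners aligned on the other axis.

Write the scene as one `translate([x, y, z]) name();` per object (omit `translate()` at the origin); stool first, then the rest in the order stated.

stool();
translate([0, 500, 0]) stool_2();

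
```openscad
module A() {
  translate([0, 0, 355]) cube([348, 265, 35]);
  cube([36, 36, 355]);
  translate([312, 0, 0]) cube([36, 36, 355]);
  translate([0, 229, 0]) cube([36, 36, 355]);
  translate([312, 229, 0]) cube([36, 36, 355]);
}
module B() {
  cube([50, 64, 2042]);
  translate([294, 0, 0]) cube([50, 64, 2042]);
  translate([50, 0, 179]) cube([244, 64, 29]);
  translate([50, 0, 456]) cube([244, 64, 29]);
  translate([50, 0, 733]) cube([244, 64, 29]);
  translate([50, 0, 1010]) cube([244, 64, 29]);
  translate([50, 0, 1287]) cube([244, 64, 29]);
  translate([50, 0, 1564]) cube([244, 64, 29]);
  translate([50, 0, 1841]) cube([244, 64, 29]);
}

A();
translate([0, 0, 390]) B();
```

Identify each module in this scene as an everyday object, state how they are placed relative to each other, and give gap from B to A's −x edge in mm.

The ladder's min-x is at 0; the stool's min-x is 0; gap = 0 mm.

A is a stool. B is a ladder. The ladder is on top of the stool. The gap from the ladder to the stool's −x edge is 0 mm.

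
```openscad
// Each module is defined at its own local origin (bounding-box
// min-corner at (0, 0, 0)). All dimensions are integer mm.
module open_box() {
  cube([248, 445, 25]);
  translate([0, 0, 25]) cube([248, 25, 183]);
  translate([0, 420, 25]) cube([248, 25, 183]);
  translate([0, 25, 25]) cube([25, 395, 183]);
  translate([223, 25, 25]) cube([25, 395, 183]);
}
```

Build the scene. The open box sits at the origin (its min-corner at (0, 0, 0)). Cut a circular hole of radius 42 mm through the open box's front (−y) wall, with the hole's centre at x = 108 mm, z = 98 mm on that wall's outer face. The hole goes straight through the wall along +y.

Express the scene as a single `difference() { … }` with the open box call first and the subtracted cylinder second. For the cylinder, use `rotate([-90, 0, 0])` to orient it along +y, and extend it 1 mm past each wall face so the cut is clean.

difference() {
  open_box();
  translate([108, -1, 98]) rotate([-90, 0, 0]) cylinder(h = 27, r = 42);
}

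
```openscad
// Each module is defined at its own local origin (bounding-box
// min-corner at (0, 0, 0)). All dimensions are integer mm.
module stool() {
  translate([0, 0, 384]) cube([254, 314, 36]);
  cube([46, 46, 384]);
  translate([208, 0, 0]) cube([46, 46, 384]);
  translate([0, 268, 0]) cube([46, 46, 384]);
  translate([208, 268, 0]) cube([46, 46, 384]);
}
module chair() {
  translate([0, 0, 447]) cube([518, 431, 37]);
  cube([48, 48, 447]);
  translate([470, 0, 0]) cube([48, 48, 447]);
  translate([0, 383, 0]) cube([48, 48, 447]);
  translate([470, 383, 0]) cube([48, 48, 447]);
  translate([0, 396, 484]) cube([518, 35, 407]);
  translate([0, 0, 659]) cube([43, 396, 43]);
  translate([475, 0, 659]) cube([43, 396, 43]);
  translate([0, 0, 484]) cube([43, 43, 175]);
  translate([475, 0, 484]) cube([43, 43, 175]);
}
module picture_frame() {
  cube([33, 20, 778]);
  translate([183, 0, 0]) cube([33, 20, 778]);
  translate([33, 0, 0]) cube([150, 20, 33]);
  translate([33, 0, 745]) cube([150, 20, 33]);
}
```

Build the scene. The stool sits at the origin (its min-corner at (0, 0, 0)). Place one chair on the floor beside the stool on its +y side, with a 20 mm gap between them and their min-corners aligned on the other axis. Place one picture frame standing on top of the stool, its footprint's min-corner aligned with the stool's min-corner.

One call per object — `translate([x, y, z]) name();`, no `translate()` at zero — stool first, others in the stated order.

stool();
translate([0, 334, 0]) chair();
translate([0, 0, 420]) picture_frame();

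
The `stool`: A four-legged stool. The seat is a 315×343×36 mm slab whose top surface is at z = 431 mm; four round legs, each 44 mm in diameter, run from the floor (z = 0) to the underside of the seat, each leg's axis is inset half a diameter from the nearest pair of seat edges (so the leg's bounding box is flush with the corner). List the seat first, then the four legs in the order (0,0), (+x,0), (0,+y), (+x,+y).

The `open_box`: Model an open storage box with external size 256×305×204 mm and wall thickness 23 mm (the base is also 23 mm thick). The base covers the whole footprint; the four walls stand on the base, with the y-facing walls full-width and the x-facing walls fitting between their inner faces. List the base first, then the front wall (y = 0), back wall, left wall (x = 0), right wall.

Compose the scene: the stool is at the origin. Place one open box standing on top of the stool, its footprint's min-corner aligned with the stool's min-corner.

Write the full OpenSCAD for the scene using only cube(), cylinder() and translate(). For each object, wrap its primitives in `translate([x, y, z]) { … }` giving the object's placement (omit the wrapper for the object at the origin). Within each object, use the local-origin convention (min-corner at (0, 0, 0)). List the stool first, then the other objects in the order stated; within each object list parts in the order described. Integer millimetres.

translate([0, 0, 395]) cube([315, 343, 36]);
translate([22, 22, 0]) cylinder(h = 395, r = 22);
translate([293, 22, 0]) cylinder(h = 395, r = 22);
translate([22, 321, 0]) cylinder(h = 395, r = 22);
translate([293, 321, 0]) cylinder(h = 395, r = 22);
translate([0, 0, 431]) {
  cube([256, 305, 23]);
  translate([0, 0, 23]) cube([256, 23, 181]);
  translate([0, 282, 23]) cube([256, 23, 181]);
  translate([0, 23, 23]) cube([23, 259, 181]);
  translate([233, 23, 23]) cube([23, 259, 181]);
}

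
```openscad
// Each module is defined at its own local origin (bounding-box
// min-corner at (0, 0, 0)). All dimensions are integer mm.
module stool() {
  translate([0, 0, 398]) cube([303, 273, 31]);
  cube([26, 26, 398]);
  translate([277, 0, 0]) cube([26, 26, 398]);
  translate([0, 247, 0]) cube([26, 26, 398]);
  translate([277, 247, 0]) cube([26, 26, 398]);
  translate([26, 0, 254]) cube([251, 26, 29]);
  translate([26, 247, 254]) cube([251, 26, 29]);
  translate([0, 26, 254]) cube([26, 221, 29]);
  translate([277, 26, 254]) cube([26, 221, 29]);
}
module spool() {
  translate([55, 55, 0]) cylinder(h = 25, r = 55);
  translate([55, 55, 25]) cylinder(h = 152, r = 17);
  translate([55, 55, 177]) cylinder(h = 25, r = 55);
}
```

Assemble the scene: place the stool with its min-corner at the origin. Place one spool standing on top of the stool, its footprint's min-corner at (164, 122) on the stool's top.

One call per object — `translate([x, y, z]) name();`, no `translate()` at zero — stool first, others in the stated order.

stool();
translate([164, 122, 429]) spool();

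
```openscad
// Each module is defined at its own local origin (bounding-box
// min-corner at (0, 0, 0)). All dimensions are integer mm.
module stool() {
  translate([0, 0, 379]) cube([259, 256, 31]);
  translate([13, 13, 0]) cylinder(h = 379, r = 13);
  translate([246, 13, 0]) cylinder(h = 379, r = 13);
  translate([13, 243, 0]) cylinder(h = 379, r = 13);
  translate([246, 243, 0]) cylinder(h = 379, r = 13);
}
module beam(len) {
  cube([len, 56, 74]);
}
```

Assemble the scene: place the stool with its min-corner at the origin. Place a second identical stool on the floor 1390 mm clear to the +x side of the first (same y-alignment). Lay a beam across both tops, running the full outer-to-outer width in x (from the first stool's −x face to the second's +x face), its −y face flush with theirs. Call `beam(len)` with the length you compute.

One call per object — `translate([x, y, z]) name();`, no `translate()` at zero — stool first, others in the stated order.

stool();
translate([1649, 0, 0]) stool();
translate([0, 0, 410]) beam(1908);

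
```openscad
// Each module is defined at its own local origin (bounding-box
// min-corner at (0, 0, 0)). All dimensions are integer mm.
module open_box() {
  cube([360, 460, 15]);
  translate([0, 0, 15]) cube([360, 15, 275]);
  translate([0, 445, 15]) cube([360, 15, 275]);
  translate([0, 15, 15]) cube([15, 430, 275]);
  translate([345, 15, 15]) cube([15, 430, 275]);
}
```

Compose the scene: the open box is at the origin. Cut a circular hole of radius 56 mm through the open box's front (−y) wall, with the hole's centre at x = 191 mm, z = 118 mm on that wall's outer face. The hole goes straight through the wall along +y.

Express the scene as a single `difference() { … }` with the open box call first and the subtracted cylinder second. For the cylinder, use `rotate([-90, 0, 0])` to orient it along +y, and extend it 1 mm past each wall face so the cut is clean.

difference() {
  open_box();
  translate([191, -1, 118]) rotate([-90, 0, 0]) cylinder(h = 17, r = 56);
}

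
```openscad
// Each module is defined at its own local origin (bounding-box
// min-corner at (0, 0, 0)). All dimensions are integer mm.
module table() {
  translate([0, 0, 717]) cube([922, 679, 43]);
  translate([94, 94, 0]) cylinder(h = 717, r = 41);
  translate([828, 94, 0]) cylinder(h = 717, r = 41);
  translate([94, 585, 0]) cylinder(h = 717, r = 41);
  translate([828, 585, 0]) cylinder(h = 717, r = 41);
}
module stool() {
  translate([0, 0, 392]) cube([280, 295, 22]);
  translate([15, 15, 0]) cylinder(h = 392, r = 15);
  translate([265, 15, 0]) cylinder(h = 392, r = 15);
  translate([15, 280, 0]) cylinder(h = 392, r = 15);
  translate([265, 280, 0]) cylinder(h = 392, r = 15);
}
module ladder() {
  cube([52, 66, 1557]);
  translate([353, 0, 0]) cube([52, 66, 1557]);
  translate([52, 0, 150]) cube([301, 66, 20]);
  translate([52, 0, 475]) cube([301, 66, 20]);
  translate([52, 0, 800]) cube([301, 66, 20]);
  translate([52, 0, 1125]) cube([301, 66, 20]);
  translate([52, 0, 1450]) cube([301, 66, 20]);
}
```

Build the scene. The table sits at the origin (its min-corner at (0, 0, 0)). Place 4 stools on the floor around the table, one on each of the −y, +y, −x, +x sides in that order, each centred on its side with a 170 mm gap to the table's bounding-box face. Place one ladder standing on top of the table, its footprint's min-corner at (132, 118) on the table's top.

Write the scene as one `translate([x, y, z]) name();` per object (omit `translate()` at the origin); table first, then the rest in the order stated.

table();
translate([321, -465, 0]) stool();
translate([321, 849, 0]) stool();
translate([-450, 192, 0]) stool();
translate([1092, 192, 0]) stool();
translate([132, 118, 760]) ladder();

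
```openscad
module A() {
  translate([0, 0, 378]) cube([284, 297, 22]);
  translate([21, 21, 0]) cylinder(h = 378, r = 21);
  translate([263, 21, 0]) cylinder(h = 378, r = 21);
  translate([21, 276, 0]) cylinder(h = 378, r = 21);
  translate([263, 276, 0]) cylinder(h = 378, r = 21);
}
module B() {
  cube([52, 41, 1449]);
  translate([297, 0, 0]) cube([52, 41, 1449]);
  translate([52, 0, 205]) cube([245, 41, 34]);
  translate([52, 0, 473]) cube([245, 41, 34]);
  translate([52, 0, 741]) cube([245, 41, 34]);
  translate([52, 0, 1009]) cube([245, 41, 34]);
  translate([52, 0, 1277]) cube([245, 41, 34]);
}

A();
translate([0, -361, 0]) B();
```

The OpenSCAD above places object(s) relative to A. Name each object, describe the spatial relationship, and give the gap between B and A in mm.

A is a stool. B is a ladder. The ladder is on the floor beside the stool on its −y side. The gap between the ladder and the stool is 320 mm.

The ladder's nearest face is 320 mm from the stool's −y face.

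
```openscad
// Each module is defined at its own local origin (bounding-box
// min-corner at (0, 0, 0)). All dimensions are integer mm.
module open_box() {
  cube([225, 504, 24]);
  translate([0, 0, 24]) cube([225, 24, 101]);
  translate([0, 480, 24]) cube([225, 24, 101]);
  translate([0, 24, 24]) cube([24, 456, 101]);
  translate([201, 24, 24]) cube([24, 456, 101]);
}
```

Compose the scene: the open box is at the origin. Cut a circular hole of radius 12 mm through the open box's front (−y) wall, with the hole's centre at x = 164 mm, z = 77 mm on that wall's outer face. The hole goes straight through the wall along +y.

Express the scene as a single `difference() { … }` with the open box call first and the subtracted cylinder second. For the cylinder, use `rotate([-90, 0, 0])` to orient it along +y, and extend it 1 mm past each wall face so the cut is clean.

difference() {
  open_box();
  translate([164, -1, 77]) rotate([-90, 0, 0]) cylinder(h = 26, r = 12);
}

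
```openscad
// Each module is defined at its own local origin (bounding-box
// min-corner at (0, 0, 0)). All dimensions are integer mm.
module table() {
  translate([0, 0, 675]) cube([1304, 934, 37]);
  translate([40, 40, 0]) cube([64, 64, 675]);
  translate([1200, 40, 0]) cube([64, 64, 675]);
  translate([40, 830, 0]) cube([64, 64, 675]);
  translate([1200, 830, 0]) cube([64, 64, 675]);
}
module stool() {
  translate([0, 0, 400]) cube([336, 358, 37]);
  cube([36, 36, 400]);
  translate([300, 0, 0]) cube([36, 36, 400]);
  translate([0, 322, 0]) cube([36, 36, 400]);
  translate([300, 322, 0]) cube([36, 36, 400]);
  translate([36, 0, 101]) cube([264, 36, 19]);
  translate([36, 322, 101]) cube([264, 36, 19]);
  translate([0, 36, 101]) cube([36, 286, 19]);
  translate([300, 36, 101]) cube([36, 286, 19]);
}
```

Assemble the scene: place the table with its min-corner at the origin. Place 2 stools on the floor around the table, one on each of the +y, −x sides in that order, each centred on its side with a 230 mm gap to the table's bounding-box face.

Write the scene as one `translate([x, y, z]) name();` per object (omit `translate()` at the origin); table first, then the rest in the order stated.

table();
translate([484, 1164, 0]) stool();
translate([-566, 288, 0]) stool();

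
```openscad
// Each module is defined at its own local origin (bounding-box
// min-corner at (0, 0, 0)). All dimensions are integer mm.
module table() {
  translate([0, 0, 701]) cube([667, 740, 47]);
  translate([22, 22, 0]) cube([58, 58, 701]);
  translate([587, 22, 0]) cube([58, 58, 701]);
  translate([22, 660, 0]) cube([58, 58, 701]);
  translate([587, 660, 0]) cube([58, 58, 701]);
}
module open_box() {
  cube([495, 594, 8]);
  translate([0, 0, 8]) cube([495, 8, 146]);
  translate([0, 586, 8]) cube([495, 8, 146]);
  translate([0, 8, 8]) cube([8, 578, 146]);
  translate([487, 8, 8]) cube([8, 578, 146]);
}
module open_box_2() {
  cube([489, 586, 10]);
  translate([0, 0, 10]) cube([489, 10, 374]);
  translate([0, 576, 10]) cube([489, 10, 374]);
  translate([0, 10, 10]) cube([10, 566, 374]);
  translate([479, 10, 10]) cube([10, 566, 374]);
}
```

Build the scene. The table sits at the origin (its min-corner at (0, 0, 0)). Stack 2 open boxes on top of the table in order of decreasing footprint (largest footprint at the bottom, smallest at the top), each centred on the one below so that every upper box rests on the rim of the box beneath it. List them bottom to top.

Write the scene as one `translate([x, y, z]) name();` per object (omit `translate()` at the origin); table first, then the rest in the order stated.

table();
translate([86, 73, 748]) open_box();
translate([89, 77, 902]) open_box_2();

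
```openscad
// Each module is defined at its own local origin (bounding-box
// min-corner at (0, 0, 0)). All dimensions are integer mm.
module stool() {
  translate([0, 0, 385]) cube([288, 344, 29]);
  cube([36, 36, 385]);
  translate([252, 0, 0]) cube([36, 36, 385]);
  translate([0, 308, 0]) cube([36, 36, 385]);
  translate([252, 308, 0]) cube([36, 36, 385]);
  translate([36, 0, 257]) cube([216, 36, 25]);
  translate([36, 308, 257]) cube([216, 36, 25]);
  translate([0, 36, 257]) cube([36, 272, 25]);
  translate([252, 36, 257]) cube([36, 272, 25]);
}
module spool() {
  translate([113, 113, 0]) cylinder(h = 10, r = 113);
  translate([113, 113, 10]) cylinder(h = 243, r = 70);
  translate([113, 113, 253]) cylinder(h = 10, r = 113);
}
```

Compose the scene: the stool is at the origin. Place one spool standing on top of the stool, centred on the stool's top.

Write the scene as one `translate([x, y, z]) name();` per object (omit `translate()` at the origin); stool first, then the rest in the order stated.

stool();
translate([31, 59, 414]) spool();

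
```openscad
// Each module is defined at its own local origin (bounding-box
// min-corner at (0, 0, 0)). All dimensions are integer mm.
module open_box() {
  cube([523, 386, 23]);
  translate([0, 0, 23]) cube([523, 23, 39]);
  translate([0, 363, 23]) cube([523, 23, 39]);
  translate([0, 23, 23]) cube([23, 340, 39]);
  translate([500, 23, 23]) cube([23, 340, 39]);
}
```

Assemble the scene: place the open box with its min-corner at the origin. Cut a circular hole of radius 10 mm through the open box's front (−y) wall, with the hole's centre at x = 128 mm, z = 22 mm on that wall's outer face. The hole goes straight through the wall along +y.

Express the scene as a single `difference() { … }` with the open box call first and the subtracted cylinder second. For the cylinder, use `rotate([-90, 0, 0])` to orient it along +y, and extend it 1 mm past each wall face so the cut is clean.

difference() {
  open_box();
  translate([128, -1, 22]) rotate([-90, 0, 0]) cylinder(h = 25, r = 10);
}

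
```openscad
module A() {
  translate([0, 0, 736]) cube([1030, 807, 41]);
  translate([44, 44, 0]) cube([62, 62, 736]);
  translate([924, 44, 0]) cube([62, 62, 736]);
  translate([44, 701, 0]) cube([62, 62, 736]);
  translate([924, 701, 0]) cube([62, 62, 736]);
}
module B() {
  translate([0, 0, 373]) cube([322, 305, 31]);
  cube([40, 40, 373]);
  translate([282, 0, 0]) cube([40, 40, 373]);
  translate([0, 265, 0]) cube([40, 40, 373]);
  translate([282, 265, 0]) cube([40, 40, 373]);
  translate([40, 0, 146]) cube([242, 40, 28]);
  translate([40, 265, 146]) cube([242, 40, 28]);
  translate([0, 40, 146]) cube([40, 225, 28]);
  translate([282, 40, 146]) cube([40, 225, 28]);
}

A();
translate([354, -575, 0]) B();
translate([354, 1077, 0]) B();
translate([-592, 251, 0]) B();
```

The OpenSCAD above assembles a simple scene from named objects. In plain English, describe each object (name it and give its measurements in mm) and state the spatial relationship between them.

A is a rectangular dining table. The top is 1030×807×41 mm with its upper surface at z = 777 mm. It stands on four 62×62 mm square legs, each inset 44 mm from the nearest pair of top edges, running from the floor to the underside of the top.

B is a simple wooden stool: a rectangular seat 322 mm (x) by 305 mm (y), 31 mm thick, top face at z = 404 mm, on four square legs, each 40×40 mm in cross-section. The legs rest on z = 0, each flush with a corner of the seat. Four stretchers, 40 mm wide and 28 mm tall, connect adjacent legs with their undersides at z = 146 mm, each running between the inner faces of the legs it joins and aligned with the legs' outer faces on the other axis.

Three stools sit around the table at the −y, +y, −x sides.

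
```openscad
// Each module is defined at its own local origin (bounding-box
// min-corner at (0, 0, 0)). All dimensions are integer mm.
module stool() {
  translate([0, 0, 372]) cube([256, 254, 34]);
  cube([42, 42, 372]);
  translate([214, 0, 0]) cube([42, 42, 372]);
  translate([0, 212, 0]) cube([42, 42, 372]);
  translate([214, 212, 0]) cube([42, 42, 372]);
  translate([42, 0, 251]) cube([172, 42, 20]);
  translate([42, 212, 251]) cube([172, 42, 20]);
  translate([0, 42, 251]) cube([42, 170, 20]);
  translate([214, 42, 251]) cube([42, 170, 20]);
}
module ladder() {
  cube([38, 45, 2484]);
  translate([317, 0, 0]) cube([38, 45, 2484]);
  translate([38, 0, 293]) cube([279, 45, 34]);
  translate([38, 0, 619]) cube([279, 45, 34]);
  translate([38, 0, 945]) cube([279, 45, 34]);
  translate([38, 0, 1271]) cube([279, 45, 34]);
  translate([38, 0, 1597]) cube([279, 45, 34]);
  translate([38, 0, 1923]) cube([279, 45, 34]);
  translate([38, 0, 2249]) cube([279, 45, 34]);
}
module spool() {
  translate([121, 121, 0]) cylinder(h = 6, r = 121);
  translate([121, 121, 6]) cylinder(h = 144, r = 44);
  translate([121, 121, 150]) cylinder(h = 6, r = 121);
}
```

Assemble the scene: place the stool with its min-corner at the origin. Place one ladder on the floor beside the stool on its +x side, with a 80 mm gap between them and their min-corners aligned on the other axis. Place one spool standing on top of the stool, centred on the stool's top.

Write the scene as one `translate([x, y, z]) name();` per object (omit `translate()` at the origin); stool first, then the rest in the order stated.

stool();
translate([336, 0, 0]) ladder();
translate([7, 6, 406]) spool();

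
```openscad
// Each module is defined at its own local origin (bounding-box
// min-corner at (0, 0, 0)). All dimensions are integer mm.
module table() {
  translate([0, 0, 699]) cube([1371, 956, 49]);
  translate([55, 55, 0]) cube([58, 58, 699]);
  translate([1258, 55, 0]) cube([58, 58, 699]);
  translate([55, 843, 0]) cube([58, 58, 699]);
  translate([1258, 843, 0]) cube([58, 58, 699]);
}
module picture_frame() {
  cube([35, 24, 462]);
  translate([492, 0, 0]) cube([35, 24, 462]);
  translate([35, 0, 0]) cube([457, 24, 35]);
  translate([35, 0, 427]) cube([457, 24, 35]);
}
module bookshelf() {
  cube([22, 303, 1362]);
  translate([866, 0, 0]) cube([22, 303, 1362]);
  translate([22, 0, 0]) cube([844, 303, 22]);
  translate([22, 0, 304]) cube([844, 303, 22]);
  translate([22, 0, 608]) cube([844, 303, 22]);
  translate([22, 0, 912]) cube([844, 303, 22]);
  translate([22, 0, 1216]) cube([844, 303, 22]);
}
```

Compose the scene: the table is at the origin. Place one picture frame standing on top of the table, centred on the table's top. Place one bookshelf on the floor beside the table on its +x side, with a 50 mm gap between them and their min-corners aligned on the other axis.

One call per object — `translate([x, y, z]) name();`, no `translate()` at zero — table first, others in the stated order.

table();
translate([422, 466, 748]) picture_frame();
translate([1421, 0, 0]) bookshelf();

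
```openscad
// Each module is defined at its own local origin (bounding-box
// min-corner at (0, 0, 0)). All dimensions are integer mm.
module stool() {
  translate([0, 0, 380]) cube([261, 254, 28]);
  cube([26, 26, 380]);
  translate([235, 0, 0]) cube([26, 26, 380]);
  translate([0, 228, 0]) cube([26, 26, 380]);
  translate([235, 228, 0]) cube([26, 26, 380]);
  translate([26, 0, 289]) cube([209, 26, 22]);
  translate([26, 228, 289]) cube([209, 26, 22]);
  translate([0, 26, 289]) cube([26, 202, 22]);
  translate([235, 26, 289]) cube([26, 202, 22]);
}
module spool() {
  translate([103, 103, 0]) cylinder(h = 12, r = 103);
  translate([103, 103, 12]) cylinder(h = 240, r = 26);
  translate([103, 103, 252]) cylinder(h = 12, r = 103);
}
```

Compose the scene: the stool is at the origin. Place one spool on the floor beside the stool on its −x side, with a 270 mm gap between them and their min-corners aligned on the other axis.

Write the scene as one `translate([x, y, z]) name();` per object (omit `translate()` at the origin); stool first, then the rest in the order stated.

stool();
translate([-476, 0, 0]) spool();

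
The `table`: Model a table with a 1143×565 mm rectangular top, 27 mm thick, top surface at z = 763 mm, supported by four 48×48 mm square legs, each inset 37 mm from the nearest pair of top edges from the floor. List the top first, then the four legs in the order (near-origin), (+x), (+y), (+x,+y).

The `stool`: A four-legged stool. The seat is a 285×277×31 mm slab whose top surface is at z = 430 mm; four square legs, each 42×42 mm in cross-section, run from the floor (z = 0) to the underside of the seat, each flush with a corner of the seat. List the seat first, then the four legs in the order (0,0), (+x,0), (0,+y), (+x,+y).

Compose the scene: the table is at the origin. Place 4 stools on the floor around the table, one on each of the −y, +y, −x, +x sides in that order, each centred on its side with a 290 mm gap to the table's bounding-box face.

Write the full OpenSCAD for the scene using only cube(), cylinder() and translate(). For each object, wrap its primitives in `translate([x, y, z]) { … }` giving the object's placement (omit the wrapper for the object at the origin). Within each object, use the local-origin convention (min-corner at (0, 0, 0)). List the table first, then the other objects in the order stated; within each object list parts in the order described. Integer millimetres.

translate([0, 0, 736]) cube([1143, 565, 27]);
translate([37, 37, 0]) cube([48, 48, 736]);
translate([1058, 37, 0]) cube([48, 48, 736]);
translate([37, 480, 0]) cube([48, 48, 736]);
translate([1058, 480, 0]) cube([48, 48, 736]);
translate([429, -567, 0]) {
  translate([0, 0, 399]) cube([285, 277, 31]);
  cube([42, 42, 399]);
  translate([243, 0, 0]) cube([42, 42, 399]);
  translate([0, 235, 0]) cube([42, 42, 399]);
  translate([243, 235, 0]) cube([42, 42, 399]);
}
translate([429, 855, 0]) {
  translate([0, 0, 399]) cube([285, 277, 31]);
  cube([42, 42, 399]);
  translate([243, 0, 0]) cube([42, 42, 399]);
  translate([0, 235, 0]) cube([42, 42, 399]);
  translate([243, 235, 0]) cube([42, 42, 399]);
}
translate([-575, 144, 0]) {
  translate([0, 0, 399]) cube([285, 277, 31]);
  cube([42, 42, 399]);
  translate([243, 0, 0]) cube([42, 42, 399]);
  translate([0, 235, 0]) cube([42, 42, 399]);
  translate([243, 235, 0]) cube([42, 42, 399]);
}
translate([1433, 144, 0]) {
  translate([0, 0, 399]) cube([285, 277, 31]);
  cube([42, 42, 399]);
  translate([243, 0, 0]) cube([42, 42, 399]);
  translate([0, 235, 0]) cube([42, 42, 399]);
  translate([243, 235, 0]) cube([42, 42, 399]);
}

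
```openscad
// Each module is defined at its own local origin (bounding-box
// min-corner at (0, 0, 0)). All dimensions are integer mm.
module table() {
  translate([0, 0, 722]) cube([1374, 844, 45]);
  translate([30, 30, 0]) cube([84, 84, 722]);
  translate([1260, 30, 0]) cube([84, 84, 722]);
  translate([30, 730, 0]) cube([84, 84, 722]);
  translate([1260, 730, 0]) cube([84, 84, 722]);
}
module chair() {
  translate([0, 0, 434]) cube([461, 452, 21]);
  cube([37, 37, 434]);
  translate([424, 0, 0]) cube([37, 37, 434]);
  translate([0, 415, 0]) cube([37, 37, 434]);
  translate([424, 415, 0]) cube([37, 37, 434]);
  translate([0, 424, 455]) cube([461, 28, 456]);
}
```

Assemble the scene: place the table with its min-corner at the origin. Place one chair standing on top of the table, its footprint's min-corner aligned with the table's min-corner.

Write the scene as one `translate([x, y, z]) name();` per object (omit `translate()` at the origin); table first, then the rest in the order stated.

table();
translate([0, 0, 767]) chair();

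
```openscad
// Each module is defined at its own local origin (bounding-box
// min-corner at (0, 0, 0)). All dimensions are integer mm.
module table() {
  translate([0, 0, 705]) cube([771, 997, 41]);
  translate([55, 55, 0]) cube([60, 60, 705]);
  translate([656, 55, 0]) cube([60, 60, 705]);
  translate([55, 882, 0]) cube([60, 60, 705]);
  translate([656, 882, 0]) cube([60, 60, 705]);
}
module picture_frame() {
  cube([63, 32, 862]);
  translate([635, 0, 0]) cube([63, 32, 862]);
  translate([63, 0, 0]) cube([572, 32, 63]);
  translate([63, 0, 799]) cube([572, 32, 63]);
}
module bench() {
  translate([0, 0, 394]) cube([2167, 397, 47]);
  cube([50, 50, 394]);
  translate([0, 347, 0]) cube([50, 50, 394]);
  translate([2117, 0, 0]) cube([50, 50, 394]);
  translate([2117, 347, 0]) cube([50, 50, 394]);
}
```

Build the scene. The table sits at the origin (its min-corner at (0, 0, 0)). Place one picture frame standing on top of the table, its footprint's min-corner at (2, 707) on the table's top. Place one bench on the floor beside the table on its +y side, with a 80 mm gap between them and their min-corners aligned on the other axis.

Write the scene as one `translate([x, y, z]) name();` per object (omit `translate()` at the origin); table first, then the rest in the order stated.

table();
translate([2, 707, 746]) picture_frame();
translate([0, 1077, 0]) bench();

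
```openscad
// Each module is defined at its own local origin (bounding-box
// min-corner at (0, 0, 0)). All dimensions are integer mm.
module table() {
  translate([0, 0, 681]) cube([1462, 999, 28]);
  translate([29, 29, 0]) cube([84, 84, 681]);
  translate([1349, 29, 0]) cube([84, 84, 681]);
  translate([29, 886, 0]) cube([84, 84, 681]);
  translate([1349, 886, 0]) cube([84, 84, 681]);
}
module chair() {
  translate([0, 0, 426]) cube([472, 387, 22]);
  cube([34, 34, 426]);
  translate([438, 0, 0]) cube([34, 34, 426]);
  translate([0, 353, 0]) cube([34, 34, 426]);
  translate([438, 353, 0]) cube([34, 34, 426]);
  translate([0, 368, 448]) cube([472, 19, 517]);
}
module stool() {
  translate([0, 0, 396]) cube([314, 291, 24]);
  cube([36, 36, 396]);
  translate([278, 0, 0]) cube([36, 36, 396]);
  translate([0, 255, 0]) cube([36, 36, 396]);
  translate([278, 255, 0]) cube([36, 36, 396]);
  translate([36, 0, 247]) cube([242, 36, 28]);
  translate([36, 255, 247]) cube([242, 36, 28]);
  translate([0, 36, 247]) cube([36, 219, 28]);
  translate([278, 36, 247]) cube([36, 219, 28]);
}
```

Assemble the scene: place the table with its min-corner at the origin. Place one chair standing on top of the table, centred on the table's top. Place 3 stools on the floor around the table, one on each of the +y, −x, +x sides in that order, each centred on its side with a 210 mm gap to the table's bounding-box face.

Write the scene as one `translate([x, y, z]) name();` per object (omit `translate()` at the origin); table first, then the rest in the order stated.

table();
translate([495, 306, 709]) chair();
translate([574, 1209, 0]) stool();
translate([-524, 354, 0]) stool();
translate([1672, 354, 0]) stool();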